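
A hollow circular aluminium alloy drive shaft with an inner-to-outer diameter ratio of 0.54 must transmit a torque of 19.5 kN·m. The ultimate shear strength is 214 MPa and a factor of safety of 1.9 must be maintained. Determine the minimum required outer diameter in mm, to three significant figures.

d_o = 98.8 mm

τ_allow = 214/1.9 = 112.6 MPa.
For a hollow shaft τ = 16T/[πd_o³(1−k⁴)] with k = 0.54, so 1−k⁴ = 0.9150.
d_o³ = 16T/[π τ_allow (1−k⁴)] = 16×1.9500×10^7/(π×112.6×0.9150) = 963700 mm³.
d_o = 98.77 mm.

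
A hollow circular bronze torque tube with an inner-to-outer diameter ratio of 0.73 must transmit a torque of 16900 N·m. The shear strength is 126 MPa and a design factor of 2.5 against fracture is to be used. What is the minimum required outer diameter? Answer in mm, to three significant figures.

d_o = 134 mm

τ_allow = 126/2.5 = 50.40 MPa.
For a hollow shaft τ = 16T/[πd_o³(1−k⁴)] with k = 0.73, so 1−k⁴ = 0.7160.
d_o³ = 16T/[π τ_allow (1−k⁴)] = 16×1.6900×10^7/(π×50.40×0.7160) = 2.385×10^6 mm³.
d_o = 133.6 mm.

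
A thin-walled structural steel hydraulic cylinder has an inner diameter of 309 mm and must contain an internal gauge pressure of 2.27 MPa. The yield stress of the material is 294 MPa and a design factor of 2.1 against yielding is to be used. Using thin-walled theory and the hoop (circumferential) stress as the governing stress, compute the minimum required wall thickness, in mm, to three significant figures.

t = 2.51 mm

σ_allow = 294/2.1 = 140.0 MPa.
Hoop stress σ_h = pD/(2t), so t = pD/(2σ_allow) = 2.27×309/(2×140.0) = 2.505 mm.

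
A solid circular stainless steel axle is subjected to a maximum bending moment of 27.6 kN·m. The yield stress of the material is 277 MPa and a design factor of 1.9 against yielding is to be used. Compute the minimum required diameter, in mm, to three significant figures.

d = 124 mm

σ_allow = 277/1.9 = 145.8 MPa.
For a solid circular section σ = 32M/(πd³), so d³ = 32M/(π σ_allow) = 32×2.7600×10^7/(π×145.8) = 1.928×10^6 mm³.
d = 124.5 mm.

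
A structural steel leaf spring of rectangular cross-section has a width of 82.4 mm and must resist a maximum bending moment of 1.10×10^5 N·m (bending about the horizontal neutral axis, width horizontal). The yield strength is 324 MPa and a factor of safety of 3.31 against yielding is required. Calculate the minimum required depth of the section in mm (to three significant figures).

σ_allow = 324/3.31 = 97.89 MPa.
For a rectangular section σ = 6M/(bh²), so h² = 6M/(b σ_allow) = 6×1.1000×10^8/(82.4×97.89) = 81830 mm².
h = 286.1 mm.

h = 286 mm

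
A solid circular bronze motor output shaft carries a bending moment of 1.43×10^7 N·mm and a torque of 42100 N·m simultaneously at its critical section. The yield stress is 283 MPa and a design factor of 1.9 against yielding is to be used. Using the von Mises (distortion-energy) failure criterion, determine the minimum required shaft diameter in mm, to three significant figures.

d = 139 mm

σ_allow = σ_y/n = 283/1.9 = 148.9 MPa.
For a solid shaft σ_b = 32M/(πd³) and τ = 16T/(πd³), so the von Mises stress is σ' = (16/πd³)·√(4M²+3T²).
√(4M²+3T²) = √(4×(1.430×10^7)² + 3×(4.210×10^7)²) = 7.833×10^7 N·mm.
d³ = 16×7.833×10^7/(π×148.9) = 2.678×10^6 mm³.
d = 138.9 mm.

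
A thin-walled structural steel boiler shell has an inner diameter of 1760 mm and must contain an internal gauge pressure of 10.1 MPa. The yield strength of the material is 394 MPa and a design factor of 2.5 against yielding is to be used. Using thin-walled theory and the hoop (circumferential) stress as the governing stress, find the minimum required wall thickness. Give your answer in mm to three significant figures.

t = 56.4 mm

σ_allow = 394/2.5 = 157.6 MPa.
Hoop stress σ_h = pD/(2t), so t = pD/(2σ_allow) = 10.1×1760/(2×157.6) = 56.40 mm.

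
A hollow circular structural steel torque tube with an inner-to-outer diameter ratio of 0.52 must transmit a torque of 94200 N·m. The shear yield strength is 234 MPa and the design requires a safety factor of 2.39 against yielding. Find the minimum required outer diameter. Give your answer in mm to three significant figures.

d_o = 174 mm

τ_allow = 234/2.39 = 97.91 MPa.
For a hollow shaft τ = 16T/[πd_o³(1−k⁴)] with k = 0.52, so 1−k⁴ = 0.9269.
d_o³ = 16T/[π τ_allow (1−k⁴)] = 16×9.4200×10^7/(π×97.91×0.9269) = 5.287×10^6 mm³.
d_o = 174.2 mm.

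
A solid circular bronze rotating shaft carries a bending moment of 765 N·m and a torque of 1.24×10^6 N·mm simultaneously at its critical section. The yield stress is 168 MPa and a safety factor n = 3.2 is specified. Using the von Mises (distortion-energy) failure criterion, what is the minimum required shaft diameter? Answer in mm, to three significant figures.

σ_allow = σ_y/n = 168/3.2 = 52.50 MPa.
For a solid shaft σ_b = 32M/(πd³) and τ = 16T/(πd³), so the von Mises stress is σ' = (16/πd³)·√(4M²+3T²).
√(4M²+3T²) = √(4×(765000)² + 3×(1.240×10^6)²) = 2.637×10^6 N·mm.
d³ = 16×2.637×10^6/(π×52.50) = 255800 mm³.
d = 63.48 mm.

d = 63.5 mm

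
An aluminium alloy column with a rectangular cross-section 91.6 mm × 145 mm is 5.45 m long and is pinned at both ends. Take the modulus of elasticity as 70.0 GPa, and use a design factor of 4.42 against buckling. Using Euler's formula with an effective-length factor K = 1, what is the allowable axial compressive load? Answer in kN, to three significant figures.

Buckling occurs about the weak axis: I_min = h·b³/12 = 145×91.6³/12 = 9.287×10^6 mm⁴ (b = 91.6 mm is the smaller dimension).
Effective length L_e = KL = 1×5.45 m = 5450 mm.
Euler critical load P_cr = π²EI/L_e² = π²×70000×9.287×10^6/5450² = 216000 N.
P_allow = P_cr/n = 216000/4.42 = 48870 N.

P_allow = 48.9 kN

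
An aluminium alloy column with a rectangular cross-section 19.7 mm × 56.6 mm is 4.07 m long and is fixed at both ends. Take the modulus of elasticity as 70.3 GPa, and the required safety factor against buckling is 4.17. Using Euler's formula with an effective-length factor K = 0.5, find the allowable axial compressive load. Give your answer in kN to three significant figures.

Buckling occurs about the weak axis: I_min = h·b³/12 = 56.6×19.7³/12 = 36060 mm⁴ (b = 19.7 mm is the smaller dimension).
Effective length L_e = KL = 0.5×4.07 m = 2035 mm.
Euler critical load P_cr = π²EI/L_e² = π²×70300×36060/2035² = 6042 N.
P_allow = P_cr/n = 6042/4.17 = 1449 N.

P_allow = 1.45 kN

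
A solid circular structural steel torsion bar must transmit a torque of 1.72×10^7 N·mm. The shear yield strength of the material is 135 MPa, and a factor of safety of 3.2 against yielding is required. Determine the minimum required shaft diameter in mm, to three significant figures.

Allowable shear stress τ_allow = 135/3.2 = 42.19 MPa.
For a solid shaft τ = 16T/(πd³), so d³ = 16T/(π τ_allow) = 16×1.7200×10^7/(π×42.19) = 2.076×10^6 mm³.
d = (2.076×10^6)^(1/3) = 127.6 mm.

d = 128 mm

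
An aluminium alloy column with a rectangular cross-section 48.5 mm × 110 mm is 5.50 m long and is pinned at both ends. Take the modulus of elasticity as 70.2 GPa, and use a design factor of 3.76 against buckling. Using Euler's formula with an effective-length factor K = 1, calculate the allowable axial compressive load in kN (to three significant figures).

Buckling occurs about the weak axis: I_min = h·b³/12 = 110×48.5³/12 = 1.046×10^6 mm⁴ (b = 48.5 mm is the smaller dimension).
Effective length L_e = KL = 1×5.50 m = 5500 mm.
Euler critical load P_cr = π²EI/L_e² = π²×70200×1.046×10^6/5500² = 23950 N.
P_allow = P_cr/n = 23950/3.76 = 6370 N.

P_allow = 6.37 kN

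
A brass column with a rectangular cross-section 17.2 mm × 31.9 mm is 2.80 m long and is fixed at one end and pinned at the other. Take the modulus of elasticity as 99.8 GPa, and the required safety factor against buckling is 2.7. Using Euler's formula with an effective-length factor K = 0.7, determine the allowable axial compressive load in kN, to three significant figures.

P_allow = 1.28 kN

Buckling occurs about the weak axis: I_min = h·b³/12 = 31.9×17.2³/12 = 13530 mm⁴ (b = 17.2 mm is the smaller dimension).
Effective length L_e = KL = 0.7×2.80 m = 1960 mm.
Euler critical load P_cr = π²EI/L_e² = π²×99800×13530/1960² = 3468 N.
P_allow = P_cr/n = 3468/2.7 = 1285 N.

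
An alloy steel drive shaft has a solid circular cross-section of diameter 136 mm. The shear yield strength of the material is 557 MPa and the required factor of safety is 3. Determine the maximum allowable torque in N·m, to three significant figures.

T_allow = 91700 N·m

τ_allow = 557/3 = 185.7 MPa.
For a solid shaft T_allow = τ_allow·πd³/16; πd³/16 = π×136³/16 = 493900 mm³.
T_allow = 185.7×493900 = 9.170×10^7 N·mm = 91700 N·m.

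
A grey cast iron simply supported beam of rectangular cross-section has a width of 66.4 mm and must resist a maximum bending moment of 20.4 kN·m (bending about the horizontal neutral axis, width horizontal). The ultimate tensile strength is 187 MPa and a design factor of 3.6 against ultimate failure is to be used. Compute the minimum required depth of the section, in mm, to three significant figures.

h = 188 mm

σ_allow = 187/3.6 = 51.94 MPa.
For a rectangular section σ = 6M/(bh²), so h² = 6M/(b σ_allow) = 6×2.0400×10^7/(66.4×51.94) = 35490 mm².
h = 188.4 mm.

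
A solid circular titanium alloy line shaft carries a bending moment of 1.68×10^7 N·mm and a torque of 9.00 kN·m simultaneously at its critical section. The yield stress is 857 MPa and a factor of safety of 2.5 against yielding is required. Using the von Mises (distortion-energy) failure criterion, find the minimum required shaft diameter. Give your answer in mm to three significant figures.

d = 81.9 mm

σ_allow = σ_y/n = 857/2.5 = 342.8 MPa.
For a solid shaft σ_b = 32M/(πd³) and τ = 16T/(πd³), so the von Mises stress is σ' = (16/πd³)·√(4M²+3T²).
√(4M²+3T²) = √(4×(1.680×10^7)² + 3×(9.000×10^6)²) = 3.704×10^7 N·mm.
d³ = 16×3.704×10^7/(π×342.8) = 550300 mm³.
d = 81.95 mm.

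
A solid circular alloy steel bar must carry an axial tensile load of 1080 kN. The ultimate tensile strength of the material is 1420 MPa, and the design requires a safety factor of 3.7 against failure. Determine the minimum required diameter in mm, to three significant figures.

d = 59.9 mm

Allowable stress σ_allow = 1420/3.7 = 383.8 MPa.
Required area A = F/σ_allow = 1080000/383.8 = 2814 mm².
A = πd²/4 → d = √(4A/π) = 59.86 mm.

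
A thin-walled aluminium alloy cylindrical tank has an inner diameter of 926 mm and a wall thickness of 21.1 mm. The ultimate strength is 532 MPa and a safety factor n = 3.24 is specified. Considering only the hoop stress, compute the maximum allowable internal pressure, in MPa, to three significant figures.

σ_allow = 532/3.24 = 164.2 MPa.
σ_h = pD/(2t) → p_allow = 2σ_allow t/D = 2×164.2×21.1/926 = 7.483 MPa.

p_allow = 7.48 MPa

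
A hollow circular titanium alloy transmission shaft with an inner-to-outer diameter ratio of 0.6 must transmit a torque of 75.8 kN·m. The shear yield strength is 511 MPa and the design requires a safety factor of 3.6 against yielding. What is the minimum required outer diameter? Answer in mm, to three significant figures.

d_o = 146 mm

τ_allow = 511/3.6 = 141.9 MPa.
For a hollow shaft τ = 16T/[πd_o³(1−k⁴)] with k = 0.6, so 1−k⁴ = 0.8704.
d_o³ = 16T/[π τ_allow (1−k⁴)] = 16×7.5800×10^7/(π×141.9×0.8704) = 3.125×10^6 mm³.
d_o = 146.2 mm.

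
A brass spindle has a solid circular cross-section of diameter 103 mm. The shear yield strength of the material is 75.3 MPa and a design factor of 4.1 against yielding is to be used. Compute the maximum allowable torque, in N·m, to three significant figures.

τ_allow = 75.3/4.1 = 18.37 MPa.
For a solid shaft T_allow = τ_allow·πd³/16; πd³/16 = π×103³/16 = 214600 mm³.
T_allow = 18.37×214600 = 3.941×10^6 N·mm = 3941 N·m.

T_allow = 3940 N·m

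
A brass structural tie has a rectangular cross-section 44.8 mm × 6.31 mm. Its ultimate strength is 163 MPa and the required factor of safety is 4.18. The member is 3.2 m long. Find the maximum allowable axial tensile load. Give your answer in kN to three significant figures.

F_allow = 11.0 kN

σ_allow = 163/4.18 = 39.00 MPa.
A = 44.8×6.31 = 282.7 mm².
F_allow = σ_allow × A = 39.00×282.7 = 11020 N.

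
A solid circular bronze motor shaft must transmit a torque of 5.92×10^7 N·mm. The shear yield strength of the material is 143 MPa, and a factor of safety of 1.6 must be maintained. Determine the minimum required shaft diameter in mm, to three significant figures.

Allowable shear stress τ_allow = 143/1.6 = 89.38 MPa.
For a solid shaft τ = 16T/(πd³), so d³ = 16T/(π τ_allow) = 16×5.9200×10^7/(π×89.38) = 3.373×10^6 mm³.
d = (3.373×10^6)^(1/3) = 150.0 mm.

d = 150 mm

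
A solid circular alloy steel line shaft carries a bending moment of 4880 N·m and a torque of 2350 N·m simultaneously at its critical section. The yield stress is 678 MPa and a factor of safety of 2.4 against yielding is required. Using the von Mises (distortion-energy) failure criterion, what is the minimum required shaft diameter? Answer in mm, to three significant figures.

σ_allow = σ_y/n = 678/2.4 = 282.5 MPa.
For a solid shaft σ_b = 32M/(πd³) and τ = 16T/(πd³), so the von Mises stress is σ' = (16/πd³)·√(4M²+3T²).
√(4M²+3T²) = √(4×(4.880×10^6)² + 3×(2.350×10^6)²) = 1.057×10^7 N·mm.
d³ = 16×1.057×10^7/(π×282.5) = 190600 mm³.
d = 57.55 mm.

d = 57.6 mm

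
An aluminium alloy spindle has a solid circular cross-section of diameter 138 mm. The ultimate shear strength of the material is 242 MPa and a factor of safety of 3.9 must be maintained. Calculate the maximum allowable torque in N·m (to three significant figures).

τ_allow = 242/3.9 = 62.05 MPa.
For a solid shaft T_allow = τ_allow·πd³/16; πd³/16 = π×138³/16 = 516000 mm³.
T_allow = 62.05×516000 = 3.202×10^7 N·mm = 32020 N·m.

T_allow = 32000 N·m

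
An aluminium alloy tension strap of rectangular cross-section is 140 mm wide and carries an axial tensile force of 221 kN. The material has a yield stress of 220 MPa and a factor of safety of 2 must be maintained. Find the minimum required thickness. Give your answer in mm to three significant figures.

σ_allow = 220/2 = 110.0 MPa.
Required area A = F/σ_allow = 221000/110.0 = 2009 mm².
t = A/w = 2009/140 = 14.35 mm.

t = 14.4 mm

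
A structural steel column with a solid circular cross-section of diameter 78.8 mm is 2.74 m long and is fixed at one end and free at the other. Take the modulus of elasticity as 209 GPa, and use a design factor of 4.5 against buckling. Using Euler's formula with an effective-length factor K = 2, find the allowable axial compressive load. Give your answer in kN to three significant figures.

P_allow = 28.9 kN

I = πd⁴/64 = π×78.8⁴/64 = 1.893×10^6 mm⁴.
Effective length L_e = KL = 2×2.74 m = 5480 mm.
Euler critical load P_cr = π²EI/L_e² = π²×209000×1.893×10^6/5480² = 130000 N.
P_allow = P_cr/n = 130000/4.5 = 28890 N.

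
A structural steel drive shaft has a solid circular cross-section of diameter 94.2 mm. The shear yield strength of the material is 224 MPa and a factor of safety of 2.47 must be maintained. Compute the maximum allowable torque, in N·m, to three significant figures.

τ_allow = 224/2.47 = 90.69 MPa.
For a solid shaft T_allow = τ_allow·πd³/16; πd³/16 = π×94.2³/16 = 164100 mm³.
T_allow = 90.69×164100 = 1.488×10^7 N·mm = 14880 N·m.

T_allow = 14900 N·m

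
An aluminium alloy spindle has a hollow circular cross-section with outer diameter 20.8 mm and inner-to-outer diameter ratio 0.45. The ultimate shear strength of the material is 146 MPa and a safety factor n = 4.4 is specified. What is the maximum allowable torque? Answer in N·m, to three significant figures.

τ_allow = 146/4.4 = 33.18 MPa.
For a hollow shaft T_allow = τ_allow·πd_o³(1−k⁴)/16 with 1−k⁴ = 0.9590, so πd_o³(1−k⁴)/16 = 1694 mm³.
T_allow = 33.18×1694 = 56230 N·mm = 56.23 N·m.

T_allow = 56.2 N·m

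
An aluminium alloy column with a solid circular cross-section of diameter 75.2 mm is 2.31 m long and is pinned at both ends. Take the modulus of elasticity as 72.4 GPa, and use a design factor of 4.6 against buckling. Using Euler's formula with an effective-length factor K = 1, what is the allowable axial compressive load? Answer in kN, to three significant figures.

P_allow = 45.7 kN

I = πd⁴/64 = π×75.2⁴/64 = 1.570×10^6 mm⁴.
Effective length L_e = KL = 1×2.31 m = 2310 mm.
Euler critical load P_cr = π²EI/L_e² = π²×72400×1.570×10^6/2310² = 210200 N.
P_allow = P_cr/n = 210200/4.6 = 45700 N.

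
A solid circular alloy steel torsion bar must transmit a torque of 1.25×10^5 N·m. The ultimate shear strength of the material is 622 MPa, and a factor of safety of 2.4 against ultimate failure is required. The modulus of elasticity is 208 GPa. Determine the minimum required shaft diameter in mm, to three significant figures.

Allowable shear stress τ_allow = 622/2.4 = 259.2 MPa.
For a solid shaft τ = 16T/(πd³), so d³ = 16T/(π τ_allow) = 16×1.2500×10^8/(π×259.2) = 2.456×10^6 mm³.
d = (2.456×10^6)^(1/3) = 134.9 mm.

d = 135 mm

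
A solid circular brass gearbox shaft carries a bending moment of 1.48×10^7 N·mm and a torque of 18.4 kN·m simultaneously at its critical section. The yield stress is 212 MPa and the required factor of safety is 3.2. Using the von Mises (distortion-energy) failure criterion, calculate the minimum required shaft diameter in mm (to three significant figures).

d = 150 mm

σ_allow = σ_y/n = 212/3.2 = 66.25 MPa.
For a solid shaft σ_b = 32M/(πd³) and τ = 16T/(πd³), so the von Mises stress is σ' = (16/πd³)·√(4M²+3T²).
√(4M²+3T²) = √(4×(1.480×10^7)² + 3×(1.840×10^7)²) = 4.350×10^7 N·mm.
d³ = 16×4.350×10^7/(π×66.25) = 3.344×10^6 mm³.
d = 149.5 mm.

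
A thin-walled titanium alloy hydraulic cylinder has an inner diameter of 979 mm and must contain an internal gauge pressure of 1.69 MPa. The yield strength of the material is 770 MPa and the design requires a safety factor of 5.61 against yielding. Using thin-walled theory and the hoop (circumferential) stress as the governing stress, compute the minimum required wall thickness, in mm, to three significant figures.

t = 6.03 mm

σ_allow = 770/5.61 = 137.3 MPa.
Hoop stress σ_h = pD/(2t), so t = pD/(2σ_allow) = 1.69×979/(2×137.3) = 6.027 mm.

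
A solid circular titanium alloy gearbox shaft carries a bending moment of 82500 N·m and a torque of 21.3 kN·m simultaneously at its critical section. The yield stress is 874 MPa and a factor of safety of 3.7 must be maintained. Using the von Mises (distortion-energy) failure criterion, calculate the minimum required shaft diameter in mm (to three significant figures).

σ_allow = σ_y/n = 874/3.7 = 236.2 MPa.
For a solid shaft σ_b = 32M/(πd³) and τ = 16T/(πd³), so the von Mises stress is σ' = (16/πd³)·√(4M²+3T²).
√(4M²+3T²) = √(4×(8.250×10^7)² + 3×(2.130×10^7)²) = 1.691×10^8 N·mm.
d³ = 16×1.691×10^8/(π×236.2) = 3.645×10^6 mm³.
d = 153.9 mm.

d = 154 mm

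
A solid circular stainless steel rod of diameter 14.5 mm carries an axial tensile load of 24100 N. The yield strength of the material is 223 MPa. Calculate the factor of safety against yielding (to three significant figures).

n = 1.53

A = πd²/4 = 165.1 mm².
σ = F/A = 24100/165.1 = 145.9 MPa.
n = 223/145.9 = 1.528.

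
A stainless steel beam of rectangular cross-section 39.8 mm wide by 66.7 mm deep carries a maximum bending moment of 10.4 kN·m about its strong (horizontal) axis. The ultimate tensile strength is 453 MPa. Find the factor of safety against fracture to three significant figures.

n = 1.29

Section modulus S = bh²/6 = 39.8×66.7²/6 = 29510 mm³.
σ = M/S = 1.0400×10^7/29510 = 352.4 MPa.
n = 453/352.4 = 1.285.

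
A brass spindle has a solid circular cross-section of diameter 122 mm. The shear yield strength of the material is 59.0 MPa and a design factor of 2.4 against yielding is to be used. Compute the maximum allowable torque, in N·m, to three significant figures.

τ_allow = 59.0/2.4 = 24.58 MPa.
For a solid shaft T_allow = τ_allow·πd³/16; πd³/16 = π×122³/16 = 356500 mm³.
T_allow = 24.58×356500 = 8.765×10^6 N·mm = 8765 N·m.

T_allow = 8760 N·m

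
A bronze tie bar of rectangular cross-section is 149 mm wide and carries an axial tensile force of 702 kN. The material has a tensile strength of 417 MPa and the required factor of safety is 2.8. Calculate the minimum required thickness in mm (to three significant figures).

σ_allow = 417/2.8 = 148.9 MPa.
Required area A = F/σ_allow = 702000/148.9 = 4714 mm².
t = A/w = 4714/149 = 31.64 mm.

t = 31.6 mm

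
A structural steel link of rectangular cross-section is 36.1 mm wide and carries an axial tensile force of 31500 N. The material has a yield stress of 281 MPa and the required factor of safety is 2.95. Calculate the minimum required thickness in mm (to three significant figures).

t = 9.16 mm

σ_allow = 281/2.95 = 95.25 MPa.
Required area A = F/σ_allow = 31500/95.25 = 330.7 mm².
t = A/w = 330.7/36.1 = 9.160 mm.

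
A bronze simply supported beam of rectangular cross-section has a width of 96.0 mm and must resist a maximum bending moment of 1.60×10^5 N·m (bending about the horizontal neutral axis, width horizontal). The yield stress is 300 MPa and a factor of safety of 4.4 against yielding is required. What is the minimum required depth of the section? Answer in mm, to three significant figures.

σ_allow = 300/4.4 = 68.18 MPa.
For a rectangular section σ = 6M/(bh²), so h² = 6M/(b σ_allow) = 6×1.6000×10^8/(96.0×68.18) = 146700 mm².
h = 383.0 mm.

h = 383 mm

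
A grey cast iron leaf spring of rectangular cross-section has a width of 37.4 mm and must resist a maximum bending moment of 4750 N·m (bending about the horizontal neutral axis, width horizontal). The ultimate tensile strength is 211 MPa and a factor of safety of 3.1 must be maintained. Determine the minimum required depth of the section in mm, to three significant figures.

h = 106 mm

σ_allow = 211/3.1 = 68.06 MPa.
For a rectangular section σ = 6M/(bh²), so h² = 6M/(b σ_allow) = 6×4750000/(37.4×68.06) = 11200 mm².
h = 105.8 mm.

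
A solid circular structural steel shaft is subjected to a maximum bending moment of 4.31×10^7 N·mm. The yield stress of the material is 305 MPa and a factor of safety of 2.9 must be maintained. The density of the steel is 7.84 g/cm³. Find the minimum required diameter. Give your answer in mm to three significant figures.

σ_allow = 305/2.9 = 105.2 MPa.
For a solid circular section σ = 32M/(πd³), so d³ = 32M/(π σ_allow) = 32×4.3100×10^7/(π×105.2) = 4.174×10^6 mm³.
d = 161.0 mm.

d = 161 mm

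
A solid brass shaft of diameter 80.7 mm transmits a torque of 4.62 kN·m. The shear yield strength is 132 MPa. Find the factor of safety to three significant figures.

τ = 16T/(πd³) = 16×4620000/(π×80.7³) = 44.77 MPa.
n = τ_limit/τ = 132/44.77 = 2.948.

n = 2.95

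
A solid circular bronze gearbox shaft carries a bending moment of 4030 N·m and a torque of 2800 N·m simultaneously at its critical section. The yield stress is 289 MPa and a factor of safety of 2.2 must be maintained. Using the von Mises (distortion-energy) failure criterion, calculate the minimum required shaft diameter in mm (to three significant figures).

d = 71.4 mm

σ_allow = σ_y/n = 289/2.2 = 131.4 MPa.
For a solid shaft σ_b = 32M/(πd³) and τ = 16T/(πd³), so the von Mises stress is σ' = (16/πd³)·√(4M²+3T²).
√(4M²+3T²) = √(4×(4.030×10^6)² + 3×(2.800×10^6)²) = 9.407×10^6 N·mm.
d³ = 16×9.407×10^6/(π×131.4) = 364700 mm³.
d = 71.45 mm.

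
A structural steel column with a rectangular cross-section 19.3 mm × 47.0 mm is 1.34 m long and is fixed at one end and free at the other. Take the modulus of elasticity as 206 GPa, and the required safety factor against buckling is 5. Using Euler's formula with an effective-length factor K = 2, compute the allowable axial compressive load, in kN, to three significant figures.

P_allow = 1.59 kN

Buckling occurs about the weak axis: I_min = h·b³/12 = 47.0×19.3³/12 = 28160 mm⁴ (b = 19.3 mm is the smaller dimension).
Effective length L_e = KL = 2×1.34 m = 2680 mm.
Euler critical load P_cr = π²EI/L_e² = π²×206000×28160/2680² = 7971 N.
P_allow = P_cr/n = 7971/5 = 1594 N.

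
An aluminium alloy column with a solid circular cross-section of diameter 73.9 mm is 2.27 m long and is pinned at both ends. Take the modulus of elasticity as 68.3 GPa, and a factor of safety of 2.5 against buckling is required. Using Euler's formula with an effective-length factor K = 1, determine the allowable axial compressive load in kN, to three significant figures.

P_allow = 76.6 kN

I = πd⁴/64 = π×73.9⁴/64 = 1.464×10^6 mm⁴.
Effective length L_e = KL = 1×2.27 m = 2270 mm.
Euler critical load P_cr = π²EI/L_e² = π²×68300×1.464×10^6/2270² = 191500 N.
P_allow = P_cr/n = 191500/2.5 = 76610 N.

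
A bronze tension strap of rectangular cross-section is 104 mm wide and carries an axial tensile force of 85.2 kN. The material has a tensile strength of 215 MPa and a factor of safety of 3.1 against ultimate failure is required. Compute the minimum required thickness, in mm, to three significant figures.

t = 11.8 mm

σ_allow = 215/3.1 = 69.35 MPa.
Required area A = F/σ_allow = 85200/69.35 = 1228 mm².
t = A/w = 1228/104 = 11.81 mm.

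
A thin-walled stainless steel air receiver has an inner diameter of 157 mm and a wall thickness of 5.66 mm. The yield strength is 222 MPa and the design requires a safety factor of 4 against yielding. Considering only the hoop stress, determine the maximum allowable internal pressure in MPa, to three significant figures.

σ_allow = 222/4 = 55.50 MPa.
σ_h = pD/(2t) → p_allow = 2σ_allow t/D = 2×55.50×5.66/157 = 4.002 MPa.

p_allow = 4.00 MPa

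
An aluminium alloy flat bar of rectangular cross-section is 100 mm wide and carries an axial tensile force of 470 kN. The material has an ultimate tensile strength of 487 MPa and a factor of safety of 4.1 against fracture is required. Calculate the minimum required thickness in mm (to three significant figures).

t = 39.6 mm

σ_allow = 487/4.1 = 118.8 MPa.
Required area A = F/σ_allow = 470000/118.8 = 3957 mm².
t = A/w = 3957/100 = 39.57 mm.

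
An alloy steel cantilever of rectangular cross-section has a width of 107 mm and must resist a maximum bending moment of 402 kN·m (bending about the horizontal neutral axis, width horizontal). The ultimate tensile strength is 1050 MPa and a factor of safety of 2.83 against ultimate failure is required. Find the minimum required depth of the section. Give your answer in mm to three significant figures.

h = 246 mm

σ_allow = 1050/2.83 = 371.0 MPa.
For a rectangular section σ = 6M/(bh²), so h² = 6M/(b σ_allow) = 6×4.0200×10^8/(107×371.0) = 60760 mm².
h = 246.5 mm.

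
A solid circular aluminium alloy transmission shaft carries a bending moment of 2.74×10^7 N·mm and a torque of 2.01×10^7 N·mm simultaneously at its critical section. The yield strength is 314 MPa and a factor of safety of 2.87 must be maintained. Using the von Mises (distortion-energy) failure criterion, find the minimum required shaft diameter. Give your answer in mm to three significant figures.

σ_allow = σ_y/n = 314/2.87 = 109.4 MPa.
For a solid shaft σ_b = 32M/(πd³) and τ = 16T/(πd³), so the von Mises stress is σ' = (16/πd³)·√(4M²+3T²).
√(4M²+3T²) = √(4×(2.740×10^7)² + 3×(2.010×10^7)²) = 6.492×10^7 N·mm.
d³ = 16×6.492×10^7/(π×109.4) = 3.022×10^6 mm³.
d = 144.6 mm.

d = 145 mm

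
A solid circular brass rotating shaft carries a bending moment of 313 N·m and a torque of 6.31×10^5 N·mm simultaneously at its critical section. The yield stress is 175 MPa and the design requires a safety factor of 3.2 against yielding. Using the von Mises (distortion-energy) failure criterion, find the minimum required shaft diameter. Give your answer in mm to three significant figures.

σ_allow = σ_y/n = 175/3.2 = 54.69 MPa.
For a solid shaft σ_b = 32M/(πd³) and τ = 16T/(πd³), so the von Mises stress is σ' = (16/πd³)·√(4M²+3T²).
√(4M²+3T²) = √(4×(313000)² + 3×(631000)²) = 1.260×10^6 N·mm.
d³ = 16×1.260×10^6/(π×54.69) = 117300 mm³.
d = 48.95 mm.

d = 49.0 mm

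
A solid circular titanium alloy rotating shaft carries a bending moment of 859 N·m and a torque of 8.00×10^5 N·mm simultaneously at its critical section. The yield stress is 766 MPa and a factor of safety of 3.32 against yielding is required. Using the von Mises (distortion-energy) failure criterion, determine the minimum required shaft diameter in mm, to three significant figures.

d = 36.5 mm

σ_allow = σ_y/n = 766/3.32 = 230.7 MPa.
For a solid shaft σ_b = 32M/(πd³) and τ = 16T/(πd³), so the von Mises stress is σ' = (16/πd³)·√(4M²+3T²).
√(4M²+3T²) = √(4×(859000)² + 3×(800000)²) = 2.207×10^6 N·mm.
d³ = 16×2.207×10^6/(π×230.7) = 48720 mm³.
d = 36.52 mm.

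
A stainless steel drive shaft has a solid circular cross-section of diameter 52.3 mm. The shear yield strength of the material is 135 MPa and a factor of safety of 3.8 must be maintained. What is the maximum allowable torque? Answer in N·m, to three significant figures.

τ_allow = 135/3.8 = 35.53 MPa.
For a solid shaft T_allow = τ_allow·πd³/16; πd³/16 = π×52.3³/16 = 28090 mm³.
T_allow = 35.53×28090 = 997900 N·mm = 997.9 N·m.

T_allow = 998 N·m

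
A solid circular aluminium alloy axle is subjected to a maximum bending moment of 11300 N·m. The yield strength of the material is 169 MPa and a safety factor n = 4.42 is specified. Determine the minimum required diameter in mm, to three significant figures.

d = 144 mm

σ_allow = 169/4.42 = 38.24 MPa.
For a solid circular section σ = 32M/(πd³), so d³ = 32M/(π σ_allow) = 32×1.1300×10^7/(π×38.24) = 3.010×10^6 mm³.
d = 144.4 mm.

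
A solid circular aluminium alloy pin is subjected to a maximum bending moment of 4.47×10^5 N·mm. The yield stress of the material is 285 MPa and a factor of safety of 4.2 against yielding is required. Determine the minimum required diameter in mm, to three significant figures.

σ_allow = 285/4.2 = 67.86 MPa.
For a solid circular section σ = 32M/(πd³), so d³ = 32M/(π σ_allow) = 32×447000/(π×67.86) = 67100 mm³.
d = 40.64 mm.

d = 40.6 mm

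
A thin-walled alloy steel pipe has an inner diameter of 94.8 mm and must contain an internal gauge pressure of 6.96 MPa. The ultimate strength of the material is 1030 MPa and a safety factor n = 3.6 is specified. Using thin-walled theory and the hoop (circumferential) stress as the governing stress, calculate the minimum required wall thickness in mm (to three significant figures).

σ_allow = 1030/3.6 = 286.1 MPa.
Hoop stress σ_h = pD/(2t), so t = pD/(2σ_allow) = 6.96×94.8/(2×286.1) = 1.153 mm.

t = 1.15 mm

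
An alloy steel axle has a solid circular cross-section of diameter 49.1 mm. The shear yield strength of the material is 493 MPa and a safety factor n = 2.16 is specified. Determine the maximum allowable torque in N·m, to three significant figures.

T_allow = 5300 N·m

τ_allow = 493/2.16 = 228.2 MPa.
For a solid shaft T_allow = τ_allow·πd³/16; πd³/16 = π×49.1³/16 = 23240 mm³.
T_allow = 228.2×23240 = 5.305×10^6 N·mm = 5305 N·m.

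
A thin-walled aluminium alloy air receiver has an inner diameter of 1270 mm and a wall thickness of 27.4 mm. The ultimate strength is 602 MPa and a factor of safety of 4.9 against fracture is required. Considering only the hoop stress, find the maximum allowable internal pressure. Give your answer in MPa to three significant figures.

p_allow = 5.30 MPa

σ_allow = 602/4.9 = 122.9 MPa.
σ_h = pD/(2t) → p_allow = 2σ_allow t/D = 2×122.9×27.4/1270 = 5.301 MPa.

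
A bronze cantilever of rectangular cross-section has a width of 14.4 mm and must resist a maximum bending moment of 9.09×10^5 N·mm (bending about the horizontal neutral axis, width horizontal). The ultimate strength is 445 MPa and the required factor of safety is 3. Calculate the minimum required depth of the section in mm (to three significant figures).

σ_allow = 445/3 = 148.3 MPa.
For a rectangular section σ = 6M/(bh²), so h² = 6M/(b σ_allow) = 6×909000/(14.4×148.3) = 2553 mm².
h = 50.53 mm.

h = 50.5 mm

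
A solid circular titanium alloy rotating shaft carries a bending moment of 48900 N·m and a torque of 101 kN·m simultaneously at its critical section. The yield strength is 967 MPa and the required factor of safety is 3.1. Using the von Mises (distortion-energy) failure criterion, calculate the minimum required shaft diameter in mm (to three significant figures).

σ_allow = σ_y/n = 967/3.1 = 311.9 MPa.
For a solid shaft σ_b = 32M/(πd³) and τ = 16T/(πd³), so the von Mises stress is σ' = (16/πd³)·√(4M²+3T²).
√(4M²+3T²) = √(4×(4.890×10^7)² + 3×(1.010×10^8)²) = 2.004×10^8 N·mm.
d³ = 16×2.004×10^8/(π×311.9) = 3.272×10^6 mm³.
d = 148.5 mm.

d = 148 mm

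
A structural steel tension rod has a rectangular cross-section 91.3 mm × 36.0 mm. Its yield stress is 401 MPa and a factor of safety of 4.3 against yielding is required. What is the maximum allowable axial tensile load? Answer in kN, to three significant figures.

σ_allow = 401/4.3 = 93.26 MPa.
A = 91.3×36.0 = 3287 mm².
F_allow = σ_allow × A = 93.26×3287 = 306500 N.

F_allow = 307 kN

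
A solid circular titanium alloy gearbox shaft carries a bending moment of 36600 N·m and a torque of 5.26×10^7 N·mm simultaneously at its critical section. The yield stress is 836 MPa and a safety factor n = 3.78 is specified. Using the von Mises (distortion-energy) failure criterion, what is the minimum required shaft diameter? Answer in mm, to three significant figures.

σ_allow = σ_y/n = 836/3.78 = 221.2 MPa.
For a solid shaft σ_b = 32M/(πd³) and τ = 16T/(πd³), so the von Mises stress is σ' = (16/πd³)·√(4M²+3T²).
√(4M²+3T²) = √(4×(3.660×10^7)² + 3×(5.260×10^7)²) = 1.169×10^8 N·mm.
d³ = 16×1.169×10^8/(π×221.2) = 2.691×10^6 mm³.
d = 139.1 mm.

d = 139 mm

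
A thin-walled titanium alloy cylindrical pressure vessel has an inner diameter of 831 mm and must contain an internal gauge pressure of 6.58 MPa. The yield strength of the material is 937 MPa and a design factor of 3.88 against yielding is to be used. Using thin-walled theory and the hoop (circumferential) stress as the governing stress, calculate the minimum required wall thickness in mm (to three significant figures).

σ_allow = 937/3.88 = 241.5 MPa.
Hoop stress σ_h = pD/(2t), so t = pD/(2σ_allow) = 6.58×831/(2×241.5) = 11.32 mm.

t = 11.3 mm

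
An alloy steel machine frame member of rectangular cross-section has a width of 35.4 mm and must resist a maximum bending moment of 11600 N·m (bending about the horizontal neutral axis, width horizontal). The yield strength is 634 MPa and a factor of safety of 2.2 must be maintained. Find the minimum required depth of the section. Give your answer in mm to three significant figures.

σ_allow = 634/2.2 = 288.2 MPa.
For a rectangular section σ = 6M/(bh²), so h² = 6M/(b σ_allow) = 6×1.1600×10^7/(35.4×288.2) = 6822 mm².
h = 82.60 mm.

h = 82.6 mm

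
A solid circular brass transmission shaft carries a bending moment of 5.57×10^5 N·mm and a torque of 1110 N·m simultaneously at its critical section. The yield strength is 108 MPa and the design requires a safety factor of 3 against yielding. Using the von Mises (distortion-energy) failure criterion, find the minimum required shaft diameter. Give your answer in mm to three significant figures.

d = 68.0 mm

σ_allow = σ_y/n = 108/3 = 36.00 MPa.
For a solid shaft σ_b = 32M/(πd³) and τ = 16T/(πd³), so the von Mises stress is σ' = (16/πd³)·√(4M²+3T²).
√(4M²+3T²) = √(4×(557000)² + 3×(1.110×10^6)²) = 2.222×10^6 N·mm.
d³ = 16×2.222×10^6/(π×36.00) = 314300 mm³.
d = 67.99 mm.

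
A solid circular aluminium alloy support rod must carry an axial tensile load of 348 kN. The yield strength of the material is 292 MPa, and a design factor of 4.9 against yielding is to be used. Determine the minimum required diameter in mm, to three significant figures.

Allowable stress σ_allow = 292/4.9 = 59.59 MPa.
Required area A = F/σ_allow = 348000/59.59 = 5840 mm².
A = πd²/4 → d = √(4A/π) = 86.23 mm.

d = 86.2 mm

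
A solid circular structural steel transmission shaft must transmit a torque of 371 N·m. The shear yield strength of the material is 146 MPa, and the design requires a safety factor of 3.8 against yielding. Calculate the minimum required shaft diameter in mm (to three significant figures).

d = 36.6 mm

Allowable shear stress τ_allow = 146/3.8 = 38.42 MPa.
For a solid shaft τ = 16T/(πd³), so d³ = 16T/(π τ_allow) = 16×371000/(π×38.42) = 49180 mm³.
d = (49180)^(1/3) = 36.64 mm.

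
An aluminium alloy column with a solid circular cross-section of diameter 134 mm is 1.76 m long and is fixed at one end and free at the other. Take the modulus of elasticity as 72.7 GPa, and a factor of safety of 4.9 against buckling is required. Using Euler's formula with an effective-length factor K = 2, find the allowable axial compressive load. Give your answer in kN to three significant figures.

I = πd⁴/64 = π×134⁴/64 = 1.583×10^7 mm⁴.
Effective length L_e = KL = 2×1.76 m = 3520 mm.
Euler critical load P_cr = π²EI/L_e² = π²×72700×1.583×10^7/3520² = 916500 N.
P_allow = P_cr/n = 916500/4.9 = 187000 N.

P_allow = 187 kN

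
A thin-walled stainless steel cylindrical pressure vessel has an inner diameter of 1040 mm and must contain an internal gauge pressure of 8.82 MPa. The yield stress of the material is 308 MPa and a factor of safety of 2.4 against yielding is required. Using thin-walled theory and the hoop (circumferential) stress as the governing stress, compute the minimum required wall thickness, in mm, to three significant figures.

σ_allow = 308/2.4 = 128.3 MPa.
Hoop stress σ_h = pD/(2t), so t = pD/(2σ_allow) = 8.82×1040/(2×128.3) = 35.74 mm.

t = 35.7 mm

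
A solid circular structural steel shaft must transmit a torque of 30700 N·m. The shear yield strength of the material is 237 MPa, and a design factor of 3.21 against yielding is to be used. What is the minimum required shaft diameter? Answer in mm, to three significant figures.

d = 128 mm

Allowable shear stress τ_allow = 237/3.21 = 73.83 MPa.
For a solid shaft τ = 16T/(πd³), so d³ = 16T/(π τ_allow) = 16×3.0700×10^7/(π×73.83) = 2.118×10^6 mm³.
d = (2.118×10^6)^(1/3) = 128.4 mm.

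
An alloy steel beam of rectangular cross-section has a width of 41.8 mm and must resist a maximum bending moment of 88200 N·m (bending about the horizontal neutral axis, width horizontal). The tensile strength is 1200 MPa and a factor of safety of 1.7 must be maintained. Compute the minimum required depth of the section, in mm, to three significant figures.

σ_allow = 1200/1.7 = 705.9 MPa.
For a rectangular section σ = 6M/(bh²), so h² = 6M/(b σ_allow) = 6×8.8200×10^7/(41.8×705.9) = 17940 mm².
h = 133.9 mm.

h = 134 mm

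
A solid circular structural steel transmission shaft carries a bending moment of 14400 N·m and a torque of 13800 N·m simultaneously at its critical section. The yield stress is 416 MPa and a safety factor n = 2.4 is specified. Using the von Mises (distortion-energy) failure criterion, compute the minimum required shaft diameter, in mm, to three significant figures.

d = 103 mm

σ_allow = σ_y/n = 416/2.4 = 173.3 MPa.
For a solid shaft σ_b = 32M/(πd³) and τ = 16T/(πd³), so the von Mises stress is σ' = (16/πd³)·√(4M²+3T²).
√(4M²+3T²) = √(4×(1.440×10^7)² + 3×(1.380×10^7)²) = 3.743×10^7 N·mm.
d³ = 16×3.743×10^7/(π×173.3) = 1.100×10^6 mm³.
d = 103.2 mm.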